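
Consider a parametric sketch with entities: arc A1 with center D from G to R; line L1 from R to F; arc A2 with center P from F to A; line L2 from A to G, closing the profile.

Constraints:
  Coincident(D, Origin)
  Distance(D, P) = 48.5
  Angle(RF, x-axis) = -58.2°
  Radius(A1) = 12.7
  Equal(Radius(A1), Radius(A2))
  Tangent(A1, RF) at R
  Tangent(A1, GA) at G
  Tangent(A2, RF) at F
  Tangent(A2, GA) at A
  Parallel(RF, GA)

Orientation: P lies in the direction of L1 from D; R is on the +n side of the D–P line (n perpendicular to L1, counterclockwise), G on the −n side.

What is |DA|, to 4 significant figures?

50.14

The slot axis is L1's direction at -58.2°, so u = (cos -58.2°, sin -58.2°) = (0.5270, -0.8499) and n = (−sin -58.2°, cos -58.2°) = (0.8499, 0.5270). D is at the origin and P lies 48.5 along u from D, so P = 48.5·u = (25.56, -41.22). Tangency of A1 to both parallel lines with radius 12.7 puts R and G at D ± 12.7·n: R = (10.79, 6.692), G = (-10.79, -6.692). Equal radii place F and A the same way about P: F = P + 12.7·n = (36.35, -34.53), A = P − 12.7·n = (14.76, -47.91). Then |DA| = |A − D| = 50.14.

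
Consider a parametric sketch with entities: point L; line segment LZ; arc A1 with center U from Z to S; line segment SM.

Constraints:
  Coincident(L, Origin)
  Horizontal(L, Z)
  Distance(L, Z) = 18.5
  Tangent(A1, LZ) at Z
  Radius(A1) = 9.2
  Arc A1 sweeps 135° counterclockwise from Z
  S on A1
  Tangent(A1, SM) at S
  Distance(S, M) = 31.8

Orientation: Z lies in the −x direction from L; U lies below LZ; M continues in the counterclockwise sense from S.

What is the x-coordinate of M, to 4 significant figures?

-2.519

L is at the origin; LZ is horizontal with |LZ| = 18.5 and Z on the −x side, so Z = (-18.50, 0.000). A1 meets LZ tangentially, so UZ is at right angles to LZ, so U = Z + (0, -9.2) = (-18.50, -9.200). On A1, Z sits at bearing 90° from U; a 135° counterclockwise sweep puts S at bearing 225°, so S = U + 9.2·(cos 225°, sin 225°) = (-25.01, -15.71). The tangent condition forces US to be normal to SM, so SM runs along (−sin 225°, cos 225°); with |SM| = 31.8, M = (-2.519, -38.19). So M.x = -2.519.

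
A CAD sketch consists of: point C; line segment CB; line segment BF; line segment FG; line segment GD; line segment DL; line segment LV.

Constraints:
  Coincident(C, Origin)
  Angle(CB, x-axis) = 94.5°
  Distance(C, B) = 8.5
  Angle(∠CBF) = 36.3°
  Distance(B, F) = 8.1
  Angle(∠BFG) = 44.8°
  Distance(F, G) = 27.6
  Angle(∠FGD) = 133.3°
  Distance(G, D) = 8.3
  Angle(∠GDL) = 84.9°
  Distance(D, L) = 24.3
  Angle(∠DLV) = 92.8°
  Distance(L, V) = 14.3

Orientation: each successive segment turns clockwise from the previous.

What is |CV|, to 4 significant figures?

12.97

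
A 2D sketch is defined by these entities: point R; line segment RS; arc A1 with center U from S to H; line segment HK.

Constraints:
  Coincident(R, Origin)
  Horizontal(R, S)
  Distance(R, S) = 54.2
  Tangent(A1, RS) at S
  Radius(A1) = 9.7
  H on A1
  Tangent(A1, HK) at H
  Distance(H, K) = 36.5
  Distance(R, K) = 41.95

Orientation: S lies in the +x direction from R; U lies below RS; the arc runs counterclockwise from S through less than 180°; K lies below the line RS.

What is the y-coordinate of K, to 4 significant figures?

-33.67

Checks: R.y = 0.00, S.y = 0.00 ✓; |UH| = 9.700 ✓; ∠(UH, HK) = 90.00° ✓; |HK| = 36.50 ✓; |RK| = 41.95 ✓.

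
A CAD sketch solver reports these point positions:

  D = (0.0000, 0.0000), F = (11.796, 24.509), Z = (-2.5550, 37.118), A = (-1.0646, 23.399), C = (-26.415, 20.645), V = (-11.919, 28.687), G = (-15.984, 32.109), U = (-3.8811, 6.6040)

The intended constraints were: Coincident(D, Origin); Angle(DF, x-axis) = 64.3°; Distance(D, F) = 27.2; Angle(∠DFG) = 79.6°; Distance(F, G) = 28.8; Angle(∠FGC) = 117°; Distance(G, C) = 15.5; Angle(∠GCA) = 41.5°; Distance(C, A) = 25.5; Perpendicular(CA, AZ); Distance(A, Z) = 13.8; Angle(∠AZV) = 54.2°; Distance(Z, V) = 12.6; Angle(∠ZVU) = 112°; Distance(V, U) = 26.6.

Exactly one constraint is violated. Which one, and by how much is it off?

Distance(V, U) = 26.6 — off by 3.10.

D = (0.00, 0.00) ✓; DF at 64.30° ✓; |DF| = 27.20 ✓; ∠DFG = 79.60° ✓; |FG| = 28.80 ✓; ∠FGC = 117.0° ✓; |GC| = 15.50 ✓; ∠GCA = 41.50° ✓; |CA| = 25.50 ✓; ∠(CA, AZ) = 90.00° ✓; |AZ| = 13.80 ✓; ∠AZV = 54.20° ✓; |ZV| = 12.60 ✓; ∠ZVU = 112.0° ✓; |VU| = 23.50 ✗.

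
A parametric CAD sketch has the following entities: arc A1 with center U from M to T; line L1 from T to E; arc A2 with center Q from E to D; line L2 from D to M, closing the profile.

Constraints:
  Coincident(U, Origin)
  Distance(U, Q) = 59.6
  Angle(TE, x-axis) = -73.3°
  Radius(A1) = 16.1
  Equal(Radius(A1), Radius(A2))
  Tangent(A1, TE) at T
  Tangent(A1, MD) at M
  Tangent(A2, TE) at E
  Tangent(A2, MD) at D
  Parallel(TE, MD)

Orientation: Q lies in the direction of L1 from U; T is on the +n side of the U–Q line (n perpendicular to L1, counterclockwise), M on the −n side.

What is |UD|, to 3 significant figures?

61.7

The slot axis is L1's direction at -73.3°, so u = (cos -73.3°, sin -73.3°) = (0.287, -0.958) and n = (−sin -73.3°, cos -73.3°) = (0.958, 0.287). U is at the origin and Q lies 59.6 along u from U, so Q = 59.6·u = (17.1, -57.1). Tangency of A1 to both parallel lines with radius 16.1 puts T and M at U ± 16.1·n: T = (15.4, 4.63), M = (-15.4, -4.63). Equal radii place E and D the same way about Q: E = Q + 16.1·n = (32.5, -52.5), D = Q − 16.1·n = (1.71, -61.7). Then |UD| = |D − U| = 61.7.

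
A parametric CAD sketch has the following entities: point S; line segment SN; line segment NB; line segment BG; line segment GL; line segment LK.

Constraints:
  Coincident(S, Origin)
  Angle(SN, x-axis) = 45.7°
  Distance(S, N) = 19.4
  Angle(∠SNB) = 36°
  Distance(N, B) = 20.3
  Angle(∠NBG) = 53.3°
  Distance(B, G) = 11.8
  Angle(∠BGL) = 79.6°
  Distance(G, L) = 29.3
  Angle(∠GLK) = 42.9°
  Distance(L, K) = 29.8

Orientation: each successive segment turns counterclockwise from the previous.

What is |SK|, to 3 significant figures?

22.5

S is at the origin; SN runs at 45.7° with length 19.4, so N = (13.5, 13.9). ∠SNB = 36.0° gives NB at -170° from the x-axis; with |NB| = 20.3, B = (-6.46, 10.5). ∠NBG = 53.3° gives BG at -43.6° from the x-axis; with |BG| = 11.8, G = (2.08, 2.33). ∠BGL = 79.6° gives GL at 56.8° from the x-axis; with |GL| = 29.3, L = (18.1, 26.8). ∠GLK = 42.9° gives LK at -166° from the x-axis; with |LK| = 29.8, K = (-10.8, 19.7). Then |SK| = |K − S| = 22.5.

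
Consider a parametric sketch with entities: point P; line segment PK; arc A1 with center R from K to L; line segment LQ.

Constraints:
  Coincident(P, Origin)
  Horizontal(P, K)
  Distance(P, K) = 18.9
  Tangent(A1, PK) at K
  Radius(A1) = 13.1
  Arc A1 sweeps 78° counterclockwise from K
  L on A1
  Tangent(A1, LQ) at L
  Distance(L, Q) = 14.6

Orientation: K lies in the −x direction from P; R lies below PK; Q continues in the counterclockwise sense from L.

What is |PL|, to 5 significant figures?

33.368

P is at the origin; PK is horizontal with |PK| = 18.9 and K on the −x side, so K = (-18.900, 0.0000). A1 meets PK tangentially, so RK is at right angles to PK, so R = K + (0, -13.1) = (-18.900, -13.100). On A1, K sits at bearing 90° from R; a 78° counterclockwise sweep puts L at bearing 168°, so L = R + 13.1·(cos 168°, sin 168°) = (-31.714, -10.376). Then |PL| = |L − P| = 33.368.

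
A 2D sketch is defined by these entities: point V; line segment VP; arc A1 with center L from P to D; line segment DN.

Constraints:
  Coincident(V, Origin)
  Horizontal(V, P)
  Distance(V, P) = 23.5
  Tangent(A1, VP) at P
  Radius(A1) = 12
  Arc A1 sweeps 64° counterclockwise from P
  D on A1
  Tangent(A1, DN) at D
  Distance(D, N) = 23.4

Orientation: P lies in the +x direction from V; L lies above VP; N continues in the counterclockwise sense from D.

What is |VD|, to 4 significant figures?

34.94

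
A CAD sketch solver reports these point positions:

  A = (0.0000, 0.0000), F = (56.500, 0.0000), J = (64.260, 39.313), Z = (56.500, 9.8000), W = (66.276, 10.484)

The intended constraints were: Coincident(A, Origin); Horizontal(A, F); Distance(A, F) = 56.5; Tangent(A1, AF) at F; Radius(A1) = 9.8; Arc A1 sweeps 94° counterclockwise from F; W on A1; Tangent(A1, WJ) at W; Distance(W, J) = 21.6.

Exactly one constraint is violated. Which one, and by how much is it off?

Distance(W, J) = 21.6 — off by 7.30.

A = (0.00, 0.00) ✓; A.y = 0.00, F.y = 0.00 ✓; |AF| = 56.50 ✓; ∠(ZF, FA) = 90.00° ✓; |ZF| = 9.800 ✓; bearing(Z→W) − bearing(Z→F) = 94.00° ✓; |ZW| = 9.800 ✓; ∠(ZW, WJ) = 90.00° ✓; |WJ| = 28.90 ✗.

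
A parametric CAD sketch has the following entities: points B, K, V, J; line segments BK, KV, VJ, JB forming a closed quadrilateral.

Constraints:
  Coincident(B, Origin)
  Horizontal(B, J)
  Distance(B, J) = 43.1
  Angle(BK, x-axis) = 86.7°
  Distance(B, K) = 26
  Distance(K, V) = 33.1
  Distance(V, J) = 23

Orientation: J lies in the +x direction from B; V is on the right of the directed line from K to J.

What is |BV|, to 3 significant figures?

20.2

Checks: |KV| = 33.10 ✓; |VJ| = 23.00 ✓.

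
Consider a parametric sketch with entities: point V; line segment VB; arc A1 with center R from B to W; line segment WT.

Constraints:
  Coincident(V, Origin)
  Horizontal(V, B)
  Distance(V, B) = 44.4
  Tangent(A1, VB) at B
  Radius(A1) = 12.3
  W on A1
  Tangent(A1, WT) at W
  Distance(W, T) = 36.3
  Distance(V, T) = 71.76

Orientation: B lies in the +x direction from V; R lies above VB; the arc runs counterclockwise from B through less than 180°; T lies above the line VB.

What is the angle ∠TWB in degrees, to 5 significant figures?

130.99°

V is at the origin; VB is horizontal with |VB| = 44.4 and B on the +x side, so B = (44.400, 0.0000). The tangent condition forces RB to be normal to VB, so R = B + (0, 12.3) = (44.400, 12.300). Since RW ⟂ WT (tangency), |RT| = √(12.3² + 36.3²) = 38.327 regardless of where W sits on A1. So T lies on both circle(V, 71.76) and circle(R, 38.327); the above-VB intersection is T = (51.510, 49.962). W is the foot of the tangent from T: W = (56.579, 14.018).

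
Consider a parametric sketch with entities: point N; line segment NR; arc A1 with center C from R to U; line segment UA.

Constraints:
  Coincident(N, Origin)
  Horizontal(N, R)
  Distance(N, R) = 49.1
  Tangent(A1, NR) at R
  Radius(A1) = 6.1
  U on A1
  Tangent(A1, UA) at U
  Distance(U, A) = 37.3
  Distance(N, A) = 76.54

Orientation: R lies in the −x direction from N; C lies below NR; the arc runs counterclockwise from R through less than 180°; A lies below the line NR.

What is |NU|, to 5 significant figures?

55.155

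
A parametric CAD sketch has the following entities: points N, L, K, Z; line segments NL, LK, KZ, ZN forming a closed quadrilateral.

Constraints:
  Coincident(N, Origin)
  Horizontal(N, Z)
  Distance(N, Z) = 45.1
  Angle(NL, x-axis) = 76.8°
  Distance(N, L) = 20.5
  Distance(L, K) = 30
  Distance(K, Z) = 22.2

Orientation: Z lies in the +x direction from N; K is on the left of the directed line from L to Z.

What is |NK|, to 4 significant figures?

39.84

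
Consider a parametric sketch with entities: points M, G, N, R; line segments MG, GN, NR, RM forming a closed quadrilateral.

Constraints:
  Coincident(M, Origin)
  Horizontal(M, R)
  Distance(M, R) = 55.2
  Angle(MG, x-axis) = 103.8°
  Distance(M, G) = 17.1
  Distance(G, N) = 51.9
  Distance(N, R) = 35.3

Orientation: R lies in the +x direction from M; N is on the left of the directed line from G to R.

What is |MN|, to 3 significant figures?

56.2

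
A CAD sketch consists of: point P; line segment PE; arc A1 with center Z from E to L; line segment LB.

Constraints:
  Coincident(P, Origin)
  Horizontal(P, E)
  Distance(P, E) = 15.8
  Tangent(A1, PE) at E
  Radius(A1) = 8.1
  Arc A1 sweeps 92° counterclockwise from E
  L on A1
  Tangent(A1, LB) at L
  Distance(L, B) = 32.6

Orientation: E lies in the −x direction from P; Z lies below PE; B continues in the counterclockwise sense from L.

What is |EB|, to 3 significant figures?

41.5

P is at the origin; PE is horizontal with |PE| = 15.8 and E on the −x side, so E = (-15.8, 0.00). A1 meets PE tangentially, so ZE is at right angles to PE, so Z = E + (0, -8.1) = (-15.8, -8.10). On A1, E sits at bearing 90° from Z; a 92° counterclockwise sweep puts L at bearing 182°, so L = Z + 8.1·(cos 182°, sin 182°) = (-23.9, -8.38). The tangent condition forces ZL to be normal to LB, so LB runs along (−sin 182°, cos 182°); with |LB| = 32.6, B = (-22.8, -41.0). Then |EB| = |B − E| = 41.5.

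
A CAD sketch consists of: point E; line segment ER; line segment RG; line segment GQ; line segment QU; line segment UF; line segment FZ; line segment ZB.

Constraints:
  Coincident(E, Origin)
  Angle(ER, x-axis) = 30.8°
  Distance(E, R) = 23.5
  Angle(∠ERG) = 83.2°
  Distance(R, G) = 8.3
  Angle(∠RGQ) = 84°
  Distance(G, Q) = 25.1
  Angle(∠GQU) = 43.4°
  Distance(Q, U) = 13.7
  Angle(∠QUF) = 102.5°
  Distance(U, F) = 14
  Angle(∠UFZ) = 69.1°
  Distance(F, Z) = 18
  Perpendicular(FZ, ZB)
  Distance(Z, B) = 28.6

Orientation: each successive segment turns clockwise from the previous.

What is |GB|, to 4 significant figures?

37.67

∠UFZ = 69.1° gives FZ at -127.0° from the x-axis; with |FZ| = 18.0, Z = (8.866, -9.535). The perpendicularity gives ZB at right angles to FZ, so ZB runs at 143.0°; with |ZB| = 28.6, B = (-13.97, 7.677). Then |GB| = |B − G| = 37.67.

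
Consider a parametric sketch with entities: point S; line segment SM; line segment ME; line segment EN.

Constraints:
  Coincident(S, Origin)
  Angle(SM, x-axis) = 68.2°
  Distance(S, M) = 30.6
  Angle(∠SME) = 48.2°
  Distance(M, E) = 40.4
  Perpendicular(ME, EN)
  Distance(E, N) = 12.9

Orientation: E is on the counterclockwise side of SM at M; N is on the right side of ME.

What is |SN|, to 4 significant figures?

40.93

S is at the origin; SM runs at 68.2° with length 30.6, so M = 30.6·(cos 68.2°, sin 68.2°) = (11.36, 28.41). ∠SME = 48.2°, so ME runs at 68.2° + (180° − 48.2°) = 200.0° from the x-axis; with |ME| = 40.4, E = M + 40.4·(cos 200.0°, sin 200.0°) = (-26.60, 14.59). ME ⟂ EN; with |EN| = 12.9 on the right of ME, N = E + 12.9·(-0.3420, 0.9397) = (-31.01, 26.72). Then |SN| = |N − S| = 40.93.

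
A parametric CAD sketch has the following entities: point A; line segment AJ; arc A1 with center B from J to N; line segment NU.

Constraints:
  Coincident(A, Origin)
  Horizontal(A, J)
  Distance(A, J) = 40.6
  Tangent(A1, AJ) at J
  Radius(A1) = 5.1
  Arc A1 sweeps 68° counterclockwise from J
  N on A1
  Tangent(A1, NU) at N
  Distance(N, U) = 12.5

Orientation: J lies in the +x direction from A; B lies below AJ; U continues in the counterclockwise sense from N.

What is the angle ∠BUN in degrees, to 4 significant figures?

22.20°

A is at the origin; AJ is horizontal with |AJ| = 40.6 and J on the +x side, so J = (40.60, 0.000). Tangency of A1 to AJ means the radius BJ is perpendicular to AJ, so B = J + (0, -5.1) = (40.60, -5.100). On A1, J sits at bearing 90° from B; a 68° counterclockwise sweep puts N at bearing 158°, so N = B + 5.1·(cos 158°, sin 158°) = (35.87, -3.190). A1 meets NU tangentially, so BN is at right angles to NU, so NU runs along (−sin 158°, cos 158°); with |NU| = 12.5, U = (31.19, -14.78). Then cos ∠BUN = UB·UN / (|UB||UN|), giving 22.20°.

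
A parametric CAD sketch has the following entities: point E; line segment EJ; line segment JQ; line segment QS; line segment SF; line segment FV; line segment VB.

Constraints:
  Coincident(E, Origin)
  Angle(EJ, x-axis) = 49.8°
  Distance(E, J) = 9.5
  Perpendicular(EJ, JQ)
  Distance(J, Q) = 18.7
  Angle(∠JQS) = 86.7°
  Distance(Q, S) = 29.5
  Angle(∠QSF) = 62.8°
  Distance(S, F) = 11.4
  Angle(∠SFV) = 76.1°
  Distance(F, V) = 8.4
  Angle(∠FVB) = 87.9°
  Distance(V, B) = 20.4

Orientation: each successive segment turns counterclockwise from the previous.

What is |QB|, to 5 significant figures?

33.530

∠SFV = 76.1° gives FV at 94.200° from the x-axis; with |FV| = 8.4, V = (-15.242, 2.1921). ∠FVB = 87.9° gives VB at -173.70° from the x-axis; with |VB| = 20.4, B = (-35.519, -0.046494). Then |QB| = |B − Q| = 33.530.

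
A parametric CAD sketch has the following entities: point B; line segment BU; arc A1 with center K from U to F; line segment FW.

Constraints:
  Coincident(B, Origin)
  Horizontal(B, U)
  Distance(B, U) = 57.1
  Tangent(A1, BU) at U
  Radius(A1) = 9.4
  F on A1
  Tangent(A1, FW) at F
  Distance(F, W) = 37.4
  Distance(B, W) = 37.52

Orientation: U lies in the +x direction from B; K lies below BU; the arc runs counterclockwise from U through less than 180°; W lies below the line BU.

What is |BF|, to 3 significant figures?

50.6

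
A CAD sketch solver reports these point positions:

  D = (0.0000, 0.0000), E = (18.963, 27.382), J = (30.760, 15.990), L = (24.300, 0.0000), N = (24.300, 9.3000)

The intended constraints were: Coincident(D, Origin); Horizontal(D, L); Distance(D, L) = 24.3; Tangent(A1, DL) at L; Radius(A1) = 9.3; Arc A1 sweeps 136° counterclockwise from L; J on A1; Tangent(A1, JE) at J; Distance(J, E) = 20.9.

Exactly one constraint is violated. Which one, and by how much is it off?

Distance(J, E) = 20.9 — off by 4.50.

D = (0.00, 0.00) ✓; D.y = 0.00, L.y = 0.00 ✓; |DL| = 24.30 ✓; ∠(NL, LD) = 90.00° ✓; |NL| = 9.300 ✓; bearing(N→J) − bearing(N→L) = 136.0° ✓; |NJ| = 9.300 ✓; ∠(NJ, JE) = 90.00° ✓; |JE| = 16.40 ✗.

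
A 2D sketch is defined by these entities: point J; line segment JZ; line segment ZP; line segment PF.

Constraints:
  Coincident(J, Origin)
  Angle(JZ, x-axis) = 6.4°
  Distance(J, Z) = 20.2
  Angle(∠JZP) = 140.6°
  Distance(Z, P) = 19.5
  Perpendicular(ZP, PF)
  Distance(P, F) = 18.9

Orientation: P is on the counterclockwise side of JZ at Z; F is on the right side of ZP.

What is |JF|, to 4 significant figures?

47.32

J is at the origin; JZ runs at 6.4° with length 20.2, so Z = 20.2·(cos 6.4°, sin 6.4°) = (20.07, 2.252). ∠JZP = 140.6°, so ZP runs at 6.4° + (180° − 140.6°) = 45.80° from the x-axis; with |ZP| = 19.5, P = Z + 19.5·(cos 45.80°, sin 45.80°) = (33.67, 16.23). ZP ⟂ PF; with |PF| = 18.9 on the right of ZP, F = P + 18.9·(0.7169, -0.6972) = (47.22, 3.055). Then |JF| = |F − J| = 47.32.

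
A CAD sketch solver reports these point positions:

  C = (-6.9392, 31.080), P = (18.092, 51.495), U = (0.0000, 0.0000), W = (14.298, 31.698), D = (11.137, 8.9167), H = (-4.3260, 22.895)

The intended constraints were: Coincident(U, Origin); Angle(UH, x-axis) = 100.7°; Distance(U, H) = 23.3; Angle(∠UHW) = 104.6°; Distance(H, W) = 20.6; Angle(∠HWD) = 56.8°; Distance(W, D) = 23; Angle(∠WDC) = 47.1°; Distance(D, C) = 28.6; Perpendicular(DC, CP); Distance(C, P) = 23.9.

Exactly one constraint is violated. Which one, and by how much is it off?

Distance(C, P) = 23.9 — off by 8.40.

U = (0.00, 0.00) ✓; UH at 100.7° ✓; |UH| = 23.30 ✓; ∠UHW = 104.6° ✓; |HW| = 20.60 ✓; ∠HWD = 56.80° ✓; |WD| = 23.00 ✓; ∠WDC = 47.10° ✓; |DC| = 28.60 ✓; ∠(DC, CP) = 90.00° ✓; |CP| = 32.30 ✗.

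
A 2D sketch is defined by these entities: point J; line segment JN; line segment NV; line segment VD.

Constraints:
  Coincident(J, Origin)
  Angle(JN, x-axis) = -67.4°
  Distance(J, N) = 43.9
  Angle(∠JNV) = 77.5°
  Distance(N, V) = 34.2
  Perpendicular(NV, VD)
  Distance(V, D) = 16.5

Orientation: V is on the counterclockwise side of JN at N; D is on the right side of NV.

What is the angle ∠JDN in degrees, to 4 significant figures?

41.65°

J is at the origin; JN runs at -67.4° with length 43.9, so N = 43.9·(cos -67.4°, sin -67.4°) = (16.87, -40.53). ∠JNV = 77.5°, so NV runs at -67.4° + (180° − 77.5°) = 35.10° from the x-axis; with |NV| = 34.2, V = N + 34.2·(cos 35.10°, sin 35.10°) = (44.85, -20.86). NV is perpendicular to VD; with |VD| = 16.5 on the right of NV, D = V + 16.5·(0.5750, -0.8181) = (54.34, -34.36). Then cos ∠JDN = DJ·DN / (|DJ||DN|), giving 41.65°.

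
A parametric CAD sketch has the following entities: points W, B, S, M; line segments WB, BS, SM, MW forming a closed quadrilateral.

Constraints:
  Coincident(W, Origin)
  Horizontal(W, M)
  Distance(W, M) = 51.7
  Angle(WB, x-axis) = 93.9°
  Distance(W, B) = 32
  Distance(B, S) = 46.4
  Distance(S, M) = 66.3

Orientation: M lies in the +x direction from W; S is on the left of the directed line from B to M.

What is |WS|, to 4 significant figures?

70.94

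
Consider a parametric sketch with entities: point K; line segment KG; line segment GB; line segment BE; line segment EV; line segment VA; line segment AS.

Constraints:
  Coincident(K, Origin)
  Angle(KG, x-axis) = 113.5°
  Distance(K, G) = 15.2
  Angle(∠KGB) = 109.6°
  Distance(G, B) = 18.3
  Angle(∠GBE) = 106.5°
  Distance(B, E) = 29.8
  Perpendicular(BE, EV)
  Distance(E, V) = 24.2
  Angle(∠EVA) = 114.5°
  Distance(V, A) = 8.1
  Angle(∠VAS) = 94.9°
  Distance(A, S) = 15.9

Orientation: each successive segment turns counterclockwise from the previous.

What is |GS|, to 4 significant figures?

20.19

∠EVA = 114.5° gives VA at 52.90° from the x-axis; with |VA| = 8.1, A = (-2.316, -15.21). ∠VAS = 94.9° gives AS at 138.0° from the x-axis; with |AS| = 15.9, S = (-14.13, -4.567). Then |GS| = |S − G| = 20.19.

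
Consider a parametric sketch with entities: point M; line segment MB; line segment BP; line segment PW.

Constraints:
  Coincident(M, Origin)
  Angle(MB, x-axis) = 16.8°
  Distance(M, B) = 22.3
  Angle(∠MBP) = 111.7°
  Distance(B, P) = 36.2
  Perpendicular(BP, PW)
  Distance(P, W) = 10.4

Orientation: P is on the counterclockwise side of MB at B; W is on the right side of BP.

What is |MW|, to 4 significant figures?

54.26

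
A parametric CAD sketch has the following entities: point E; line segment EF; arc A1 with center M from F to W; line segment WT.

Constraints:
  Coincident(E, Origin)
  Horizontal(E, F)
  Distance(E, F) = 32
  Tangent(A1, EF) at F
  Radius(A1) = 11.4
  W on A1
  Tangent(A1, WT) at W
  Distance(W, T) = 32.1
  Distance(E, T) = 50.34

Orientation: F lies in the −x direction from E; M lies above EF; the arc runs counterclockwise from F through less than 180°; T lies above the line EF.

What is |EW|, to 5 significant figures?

24.124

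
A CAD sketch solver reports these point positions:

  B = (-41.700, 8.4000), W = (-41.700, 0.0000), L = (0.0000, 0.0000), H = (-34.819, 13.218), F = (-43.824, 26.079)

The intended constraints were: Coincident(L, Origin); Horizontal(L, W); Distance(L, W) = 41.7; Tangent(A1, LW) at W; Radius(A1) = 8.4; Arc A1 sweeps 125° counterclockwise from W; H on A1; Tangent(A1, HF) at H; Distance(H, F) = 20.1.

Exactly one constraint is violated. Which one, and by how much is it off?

Distance(H, F) = 20.1 — off by 4.40.

L = (0.00, 0.00) ✓; L.y = 0.00, W.y = 0.00 ✓; |LW| = 41.70 ✓; ∠(BW, WL) = 90.00° ✓; |BW| = 8.400 ✓; bearing(B→H) − bearing(B→W) = 125.0° ✓; |BH| = 8.400 ✓; ∠(BH, HF) = 90.00° ✓; |HF| = 15.70 ✗.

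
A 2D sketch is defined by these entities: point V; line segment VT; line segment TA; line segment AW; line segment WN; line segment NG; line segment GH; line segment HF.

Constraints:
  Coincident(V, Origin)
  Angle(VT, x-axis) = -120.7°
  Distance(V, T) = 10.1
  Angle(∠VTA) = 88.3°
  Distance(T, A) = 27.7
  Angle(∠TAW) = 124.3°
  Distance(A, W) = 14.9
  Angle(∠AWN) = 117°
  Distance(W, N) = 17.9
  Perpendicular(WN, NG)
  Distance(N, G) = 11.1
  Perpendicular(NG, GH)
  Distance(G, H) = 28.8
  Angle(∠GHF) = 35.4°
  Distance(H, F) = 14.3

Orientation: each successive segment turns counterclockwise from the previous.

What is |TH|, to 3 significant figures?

31.7

The perpendicularity gives NG at right angles to WN, so NG runs at 180°; with |NG| = 11.1, G = (21.4, 2.54). NG ⟂ GH, so GH runs at -90.3°; with |GH| = 28.8, H = (21.2, -26.3). Then |TH| = |H − T| = 31.7.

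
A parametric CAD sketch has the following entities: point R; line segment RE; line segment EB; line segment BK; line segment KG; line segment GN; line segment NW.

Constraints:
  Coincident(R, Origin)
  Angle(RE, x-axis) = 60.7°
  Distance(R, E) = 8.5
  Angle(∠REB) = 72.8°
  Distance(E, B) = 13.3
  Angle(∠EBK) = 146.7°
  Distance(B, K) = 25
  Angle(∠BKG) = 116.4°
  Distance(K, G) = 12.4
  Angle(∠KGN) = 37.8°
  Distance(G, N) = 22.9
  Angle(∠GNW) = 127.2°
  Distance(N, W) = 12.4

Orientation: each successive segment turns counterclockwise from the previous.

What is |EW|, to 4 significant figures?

26.08

∠KGN = 37.8° gives GN at 47.00° from the x-axis; with |GN| = 22.9, N = (-17.66, 5.559). ∠GNW = 127.2° gives NW at 99.80° from the x-axis; with |NW| = 12.4, W = (-19.77, 17.78). Then |EW| = |W − E| = 26.08.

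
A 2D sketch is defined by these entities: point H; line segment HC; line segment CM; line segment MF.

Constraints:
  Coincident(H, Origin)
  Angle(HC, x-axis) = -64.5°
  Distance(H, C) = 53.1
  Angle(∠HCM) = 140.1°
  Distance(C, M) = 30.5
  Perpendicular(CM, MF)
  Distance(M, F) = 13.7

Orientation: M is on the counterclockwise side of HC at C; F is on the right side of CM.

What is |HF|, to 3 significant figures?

85.8

H is at the origin; HC runs at -64.5° with length 53.1, so C = 53.1·(cos -64.5°, sin -64.5°) = (22.9, -47.9). ∠HCM = 140.1°, so CM runs at -64.5° + (180° − 140.1°) = -24.6° from the x-axis; with |CM| = 30.5, M = C + 30.5·(cos -24.6°, sin -24.6°) = (50.6, -60.6). CM ⟂ MF; with |MF| = 13.7 on the right of CM, F = M + 13.7·(-0.416, -0.909) = (44.9, -73.1). Then |HF| = |F − H| = 85.8.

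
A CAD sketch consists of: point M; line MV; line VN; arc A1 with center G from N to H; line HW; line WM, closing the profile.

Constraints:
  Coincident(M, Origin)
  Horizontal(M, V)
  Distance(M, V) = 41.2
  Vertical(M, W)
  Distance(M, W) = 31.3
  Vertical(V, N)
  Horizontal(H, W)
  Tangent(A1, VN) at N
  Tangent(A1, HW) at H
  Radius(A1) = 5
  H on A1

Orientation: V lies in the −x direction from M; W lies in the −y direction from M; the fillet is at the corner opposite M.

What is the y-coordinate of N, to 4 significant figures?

-26.30

The virtual corner opposite M is at (-41.20, -31.30). The tangent condition forces GN to be normal to VN and A1 meets HW tangentially, so GH is at right angles to HW, with radius 5.0, so the center G sits 5.0 in from both sides at G = (-36.20, -26.30). That places the tangent points at N = (-41.20, -26.30) on VN and H = (-36.20, -31.30) on HW. So N.y = -26.30.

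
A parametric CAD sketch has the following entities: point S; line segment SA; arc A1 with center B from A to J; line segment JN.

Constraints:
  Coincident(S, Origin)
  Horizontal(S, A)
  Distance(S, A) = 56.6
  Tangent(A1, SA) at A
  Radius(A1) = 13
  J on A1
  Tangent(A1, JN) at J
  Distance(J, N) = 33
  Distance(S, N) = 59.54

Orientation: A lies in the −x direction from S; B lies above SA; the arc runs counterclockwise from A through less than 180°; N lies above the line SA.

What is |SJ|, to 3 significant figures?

45.2

Checks: |BJ| = 13.00 ✓; ∠(BJ, JN) = 90.00° ✓; |JN| = 33.00 ✓; |SN| = 59.54 ✓.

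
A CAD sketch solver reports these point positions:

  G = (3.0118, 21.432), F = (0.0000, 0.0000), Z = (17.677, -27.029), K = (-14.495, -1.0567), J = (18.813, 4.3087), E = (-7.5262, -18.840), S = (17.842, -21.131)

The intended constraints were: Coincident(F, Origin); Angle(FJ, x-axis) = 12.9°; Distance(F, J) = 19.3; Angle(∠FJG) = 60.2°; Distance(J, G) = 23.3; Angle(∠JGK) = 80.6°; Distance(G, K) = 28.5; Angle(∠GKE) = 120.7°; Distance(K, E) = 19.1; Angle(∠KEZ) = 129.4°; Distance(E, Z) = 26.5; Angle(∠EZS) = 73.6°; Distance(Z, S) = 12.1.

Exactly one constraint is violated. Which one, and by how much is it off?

Distance(Z, S) = 12.1 — off by 6.20.

F = (0.00, 0.00) ✓; FJ at 12.90° ✓; |FJ| = 19.30 ✓; ∠FJG = 60.20° ✓; |JG| = 23.30 ✓; ∠JGK = 80.60° ✓; |GK| = 28.50 ✓; ∠GKE = 120.7° ✓; |KE| = 19.10 ✓; ∠KEZ = 129.4° ✓; |EZ| = 26.50 ✓; ∠EZS = 73.60° ✓; |ZS| = 5.900 ✗.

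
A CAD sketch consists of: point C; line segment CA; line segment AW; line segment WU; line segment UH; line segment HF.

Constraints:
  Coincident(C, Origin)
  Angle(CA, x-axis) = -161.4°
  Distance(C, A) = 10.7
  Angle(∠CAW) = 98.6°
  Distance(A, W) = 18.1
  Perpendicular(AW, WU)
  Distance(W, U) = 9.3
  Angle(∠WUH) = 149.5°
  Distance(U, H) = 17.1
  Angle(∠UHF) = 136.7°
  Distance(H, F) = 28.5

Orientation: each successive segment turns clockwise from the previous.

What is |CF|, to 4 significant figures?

26.93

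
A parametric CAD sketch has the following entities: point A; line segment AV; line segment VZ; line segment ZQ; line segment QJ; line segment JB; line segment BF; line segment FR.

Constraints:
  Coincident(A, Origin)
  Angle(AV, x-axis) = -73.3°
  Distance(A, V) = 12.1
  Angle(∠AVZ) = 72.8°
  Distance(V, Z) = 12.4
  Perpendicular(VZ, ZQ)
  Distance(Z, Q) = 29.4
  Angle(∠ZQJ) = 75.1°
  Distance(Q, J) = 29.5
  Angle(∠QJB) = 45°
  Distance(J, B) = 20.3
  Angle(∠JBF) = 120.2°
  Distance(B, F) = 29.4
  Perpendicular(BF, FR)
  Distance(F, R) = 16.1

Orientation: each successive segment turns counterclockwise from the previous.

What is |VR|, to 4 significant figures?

44.46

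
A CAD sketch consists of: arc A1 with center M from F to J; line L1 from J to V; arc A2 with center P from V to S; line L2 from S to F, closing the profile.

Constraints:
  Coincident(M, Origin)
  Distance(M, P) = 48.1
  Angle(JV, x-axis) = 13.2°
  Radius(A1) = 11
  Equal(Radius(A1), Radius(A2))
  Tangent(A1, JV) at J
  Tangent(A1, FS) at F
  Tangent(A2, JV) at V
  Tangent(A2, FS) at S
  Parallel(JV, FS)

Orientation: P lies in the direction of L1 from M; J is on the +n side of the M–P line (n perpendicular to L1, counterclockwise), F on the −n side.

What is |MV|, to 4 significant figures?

49.34

Tangency of A1 to both parallel lines with radius 11.0 puts J and F at M ± 11.0·n: J = (-2.512, 10.71), F = (2.512, -10.71). Equal radii place V and S the same way about P: V = P + 11.0·n = (44.32, 21.69), S = P − 11.0·n = (49.34, 0.2743). Then |MV| = |V − M| = 49.34.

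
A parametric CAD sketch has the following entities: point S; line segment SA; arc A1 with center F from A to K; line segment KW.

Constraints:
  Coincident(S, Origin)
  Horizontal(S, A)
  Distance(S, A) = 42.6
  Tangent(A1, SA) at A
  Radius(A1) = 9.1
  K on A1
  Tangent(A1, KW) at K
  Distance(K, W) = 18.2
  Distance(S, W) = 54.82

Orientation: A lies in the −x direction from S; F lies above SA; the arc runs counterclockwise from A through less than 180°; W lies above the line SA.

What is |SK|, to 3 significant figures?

38.3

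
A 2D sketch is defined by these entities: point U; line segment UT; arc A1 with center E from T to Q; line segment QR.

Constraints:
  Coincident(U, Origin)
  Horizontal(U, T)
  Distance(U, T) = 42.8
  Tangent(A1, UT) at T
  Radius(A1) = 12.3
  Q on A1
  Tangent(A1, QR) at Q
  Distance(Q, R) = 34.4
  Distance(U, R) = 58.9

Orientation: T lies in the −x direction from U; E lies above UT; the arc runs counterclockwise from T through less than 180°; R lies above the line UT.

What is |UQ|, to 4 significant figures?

33.48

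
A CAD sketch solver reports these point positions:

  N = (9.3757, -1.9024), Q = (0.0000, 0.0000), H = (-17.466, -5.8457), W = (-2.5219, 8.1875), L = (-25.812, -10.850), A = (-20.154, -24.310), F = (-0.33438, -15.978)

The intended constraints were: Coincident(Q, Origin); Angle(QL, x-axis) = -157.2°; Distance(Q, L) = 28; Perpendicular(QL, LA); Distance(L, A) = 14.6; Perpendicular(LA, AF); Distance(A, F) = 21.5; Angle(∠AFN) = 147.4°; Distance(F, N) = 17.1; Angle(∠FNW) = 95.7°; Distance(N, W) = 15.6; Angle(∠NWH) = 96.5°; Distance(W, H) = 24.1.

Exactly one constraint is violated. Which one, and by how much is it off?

Distance(W, H) = 24.1 — off by 3.60.

Q = (0.00, 0.00) ✓; QL at -157.2° ✓; |QL| = 28.00 ✓; ∠(QL, LA) = 90.00° ✓; |LA| = 14.60 ✓; ∠(LA, AF) = 90.00° ✓; |AF| = 21.50 ✓; ∠AFN = 147.4° ✓; |FN| = 17.10 ✓; ∠FNW = 95.70° ✓; |NW| = 15.60 ✓; ∠NWH = 96.50° ✓; |WH| = 20.50 ✗.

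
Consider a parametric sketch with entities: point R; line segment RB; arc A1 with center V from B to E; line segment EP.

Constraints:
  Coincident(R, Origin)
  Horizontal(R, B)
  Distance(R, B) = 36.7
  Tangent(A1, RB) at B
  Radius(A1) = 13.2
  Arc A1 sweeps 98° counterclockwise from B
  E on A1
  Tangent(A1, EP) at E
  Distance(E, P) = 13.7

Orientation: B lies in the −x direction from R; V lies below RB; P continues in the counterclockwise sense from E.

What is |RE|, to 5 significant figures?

51.993

R is at the origin; RB is horizontal with |RB| = 36.7 and B on the −x side, so B = (-36.700, 0.0000). Since A1 is tangent to RB there, VB ⟂ RB, so V = B + (0, -13.2) = (-36.700, -13.200). On A1, B sits at bearing 90° from V; a 98° counterclockwise sweep puts E at bearing 188°, so E = V + 13.2·(cos 188°, sin 188°) = (-49.772, -15.037). Then |RE| = |E − R| = 51.993.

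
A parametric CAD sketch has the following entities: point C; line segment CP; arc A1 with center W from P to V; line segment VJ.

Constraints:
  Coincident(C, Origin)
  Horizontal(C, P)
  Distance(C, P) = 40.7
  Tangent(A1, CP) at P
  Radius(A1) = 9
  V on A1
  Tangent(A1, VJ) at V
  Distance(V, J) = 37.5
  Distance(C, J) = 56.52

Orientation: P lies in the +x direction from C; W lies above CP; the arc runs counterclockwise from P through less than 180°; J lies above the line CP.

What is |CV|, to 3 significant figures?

50.5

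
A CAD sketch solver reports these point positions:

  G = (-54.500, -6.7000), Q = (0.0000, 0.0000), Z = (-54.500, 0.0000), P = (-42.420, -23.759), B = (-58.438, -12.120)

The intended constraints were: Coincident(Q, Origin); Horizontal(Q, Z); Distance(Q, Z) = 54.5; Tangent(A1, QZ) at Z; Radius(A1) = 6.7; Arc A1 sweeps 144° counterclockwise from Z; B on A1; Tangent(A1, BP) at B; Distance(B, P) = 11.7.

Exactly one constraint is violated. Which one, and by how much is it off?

Distance(B, P) = 11.7 — off by 8.10.

Q = (0.00, 0.00) ✓; Q.y = 0.00, Z.y = 0.00 ✓; |QZ| = 54.50 ✓; ∠(GZ, ZQ) = 90.00° ✓; |GZ| = 6.700 ✓; bearing(G→B) − bearing(G→Z) = 144.0° ✓; |GB| = 6.700 ✓; ∠(GB, BP) = 90.00° ✓; |BP| = 19.80 ✗.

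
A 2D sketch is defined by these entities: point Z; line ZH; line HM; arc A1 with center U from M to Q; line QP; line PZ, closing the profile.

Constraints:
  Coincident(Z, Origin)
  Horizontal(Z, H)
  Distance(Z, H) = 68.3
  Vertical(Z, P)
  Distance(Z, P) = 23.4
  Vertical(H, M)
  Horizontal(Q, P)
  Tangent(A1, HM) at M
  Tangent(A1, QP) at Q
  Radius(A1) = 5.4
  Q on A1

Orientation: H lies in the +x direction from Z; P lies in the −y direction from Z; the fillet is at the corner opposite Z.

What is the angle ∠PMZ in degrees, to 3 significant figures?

19.3°

Z is at the origin; Z and H share the same y with |ZH| = 68.3 and H on the +x side, so H = (68.3, 0.00). ZP is vertical with |ZP| = 23.4 and P on the −y side, so P = (0.00, -23.4). The virtual corner opposite Z is at (68.3, -23.4). A1 meets HM tangentially, so UM is at right angles to HM and the tangent condition forces UQ to be normal to QP, with radius 5.4, so the center U sits 5.4 in from both sides at U = (62.9, -18.0). That places the tangent points at M = (68.3, -18.0) on HM and Q = (62.9, -23.4) on QP. Then cos ∠PMZ = MP·MZ / (|MP||MZ|), giving 19.3°.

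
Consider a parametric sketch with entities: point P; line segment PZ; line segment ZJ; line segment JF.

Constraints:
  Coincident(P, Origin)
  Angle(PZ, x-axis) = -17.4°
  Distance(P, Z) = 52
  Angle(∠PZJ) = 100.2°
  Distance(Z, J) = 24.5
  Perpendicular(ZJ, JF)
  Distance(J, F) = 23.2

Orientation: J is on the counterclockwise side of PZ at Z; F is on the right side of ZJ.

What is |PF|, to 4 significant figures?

81.66

P is at the origin; PZ runs at -17.4° with length 52.0, so Z = 52.0·(cos -17.4°, sin -17.4°) = (49.62, -15.55). ∠PZJ = 100.2°, so ZJ runs at -17.4° + (180° − 100.2°) = 62.40° from the x-axis; with |ZJ| = 24.5, J = Z + 24.5·(cos 62.40°, sin 62.40°) = (60.97, 6.162). ZJ is perpendicular to JF; with |JF| = 23.2 on the right of ZJ, F = J + 23.2·(0.8862, -0.4633) = (81.53, -4.587). Then |PF| = |F − P| = 81.66.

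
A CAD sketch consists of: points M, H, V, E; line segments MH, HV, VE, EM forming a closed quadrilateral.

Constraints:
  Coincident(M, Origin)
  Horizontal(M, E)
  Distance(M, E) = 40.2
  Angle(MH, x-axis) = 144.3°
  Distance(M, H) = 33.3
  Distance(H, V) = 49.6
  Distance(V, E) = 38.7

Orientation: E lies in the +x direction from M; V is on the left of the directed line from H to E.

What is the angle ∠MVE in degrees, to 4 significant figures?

62.15°

Checks: |HV| = 49.60 ✓; |VE| = 38.70 ✓.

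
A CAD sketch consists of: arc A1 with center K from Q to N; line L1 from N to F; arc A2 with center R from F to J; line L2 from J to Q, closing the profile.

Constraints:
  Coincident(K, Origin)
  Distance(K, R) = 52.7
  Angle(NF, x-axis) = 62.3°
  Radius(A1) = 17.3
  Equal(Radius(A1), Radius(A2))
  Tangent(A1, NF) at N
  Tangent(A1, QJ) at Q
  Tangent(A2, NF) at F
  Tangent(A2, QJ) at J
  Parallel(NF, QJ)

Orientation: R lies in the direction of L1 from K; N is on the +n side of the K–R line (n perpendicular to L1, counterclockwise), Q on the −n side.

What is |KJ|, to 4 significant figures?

55.47

The slot axis is L1's direction at 62.3°, so u = (cos 62.3°, sin 62.3°) = (0.4648, 0.8854) and n = (−sin 62.3°, cos 62.3°) = (-0.8854, 0.4648). K is at the origin and R lies 52.7 along u from K, so R = 52.7·u = (24.50, 46.66). Tangency of A1 to both parallel lines with radius 17.3 puts N and Q at K ± 17.3·n: N = (-15.32, 8.042), Q = (15.32, -8.042). Equal radii place F and J the same way about R: F = R + 17.3·n = (9.180, 54.70), J = R − 17.3·n = (39.81, 38.62). Then |KJ| = |J − K| = 55.47.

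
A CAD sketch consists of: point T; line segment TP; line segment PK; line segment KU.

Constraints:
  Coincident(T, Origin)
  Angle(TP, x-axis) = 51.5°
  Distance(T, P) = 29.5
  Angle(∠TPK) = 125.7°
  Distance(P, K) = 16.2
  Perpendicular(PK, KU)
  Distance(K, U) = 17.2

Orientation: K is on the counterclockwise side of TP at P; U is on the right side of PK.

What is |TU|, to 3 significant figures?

53.0

∠TPK = 125.7°, so PK runs at 51.5° + (180° − 125.7°) = 106° from the x-axis; with |PK| = 16.2, K = P + 16.2·(cos 106°, sin 106°) = (14.0, 38.7). PK ⟂ KU; with |KU| = 17.2 on the right of PK, U = K + 17.2·(0.962, 0.272) = (30.5, 43.4). Then |TU| = |U − T| = 53.0.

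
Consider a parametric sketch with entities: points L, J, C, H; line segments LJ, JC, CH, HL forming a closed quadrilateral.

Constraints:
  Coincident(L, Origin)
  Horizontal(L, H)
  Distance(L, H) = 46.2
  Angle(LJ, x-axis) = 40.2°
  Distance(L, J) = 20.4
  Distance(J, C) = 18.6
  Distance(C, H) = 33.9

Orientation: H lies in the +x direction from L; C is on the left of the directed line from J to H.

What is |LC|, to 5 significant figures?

38.781

L is at the origin; LH is horizontal with |LH| = 46.2 and H in +x, so H = (46.2, 0). LJ runs at 40.2° with |LJ| = 20.4, so J = (15.581, 13.167). C is determined by |JC| = 18.6 and |CH| = 33.9 together: it lies at the intersection of circle(J, 18.6) and circle(H, 33.9). With |JH| = 33.330, the foot of the radical line on JH is 4.6149 from J and the perpendicular offset is √(18.6² − 4.6149²) = 18.018. Taking the left-of-JH solution: C = (26.939, 27.897).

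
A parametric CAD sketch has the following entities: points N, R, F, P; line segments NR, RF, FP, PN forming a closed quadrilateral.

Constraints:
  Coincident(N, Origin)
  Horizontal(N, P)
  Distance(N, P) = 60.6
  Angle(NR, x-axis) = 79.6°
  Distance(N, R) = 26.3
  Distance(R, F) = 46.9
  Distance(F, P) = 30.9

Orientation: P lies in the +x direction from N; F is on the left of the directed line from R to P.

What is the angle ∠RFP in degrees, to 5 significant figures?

102.64°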